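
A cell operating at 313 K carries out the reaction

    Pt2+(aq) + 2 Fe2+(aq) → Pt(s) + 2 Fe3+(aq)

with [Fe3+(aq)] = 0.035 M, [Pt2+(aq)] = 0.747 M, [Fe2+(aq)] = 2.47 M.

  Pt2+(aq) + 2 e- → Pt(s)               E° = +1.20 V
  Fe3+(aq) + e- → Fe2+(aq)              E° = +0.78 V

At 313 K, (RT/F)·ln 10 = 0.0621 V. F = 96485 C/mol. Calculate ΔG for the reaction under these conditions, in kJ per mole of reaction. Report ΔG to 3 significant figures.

−102 kJ/mol

With Pt²⁺/Pt reduced at the cathode, E°cell = +1.20 − (+0.78) = +0.42 V and n = 2.
The reaction quotient is [Fe3+(aq)]^2 / ([Pt2+(aq)]·[Fe2+(aq)]^2) = 0.000269; by Nernst, E = +0.42 − (0.0621/2)(−3.571) = +0.5309 V.
ΔG = −nFE = −(2)(96485)(+0.5309) J/mol = −102 kJ/mol.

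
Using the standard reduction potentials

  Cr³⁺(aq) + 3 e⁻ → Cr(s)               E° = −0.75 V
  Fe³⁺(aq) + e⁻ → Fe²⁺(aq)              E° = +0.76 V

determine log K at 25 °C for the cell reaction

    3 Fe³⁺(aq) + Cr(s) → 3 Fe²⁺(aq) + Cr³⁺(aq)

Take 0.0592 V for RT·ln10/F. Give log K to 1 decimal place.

log K = 76.5

The Fe³⁺/Fe²⁺ couple is reduced (cathode); E°cell = +0.76 − (−0.75) = +1.51 V with n = 3.
At equilibrium E = 0, so log K = nE°cell / 0.0592 = (3)(+1.51) / 0.0592 = 76.5.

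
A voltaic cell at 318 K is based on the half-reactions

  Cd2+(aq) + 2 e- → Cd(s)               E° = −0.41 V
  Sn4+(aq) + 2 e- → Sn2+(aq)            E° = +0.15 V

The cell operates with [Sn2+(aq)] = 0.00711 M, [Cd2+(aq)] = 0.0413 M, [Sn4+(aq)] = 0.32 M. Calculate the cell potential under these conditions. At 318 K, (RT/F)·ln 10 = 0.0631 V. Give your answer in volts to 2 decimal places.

Since E°(Sn⁴⁺/Sn²⁺) > E°(Cd²⁺/Cd), Sn⁴⁺/Sn²⁺ serves as the cathode.
The standard potential is +0.15 − (−0.41) = +0.56 V and the balanced reaction transfers n = 2 electrons.
For the overall reaction Sn4+(aq) + Cd(s) → Sn2+(aq) + Cd2+(aq), Q = ([Sn2+(aq)]·[Cd2+(aq)]) / [Sn4+(aq)] = 0.000918, giving log Q = −3.037.
By the Nernst equation, E = +0.56 − (0.0631/2)·(−3.037) = +0.66 V.

+0.66 V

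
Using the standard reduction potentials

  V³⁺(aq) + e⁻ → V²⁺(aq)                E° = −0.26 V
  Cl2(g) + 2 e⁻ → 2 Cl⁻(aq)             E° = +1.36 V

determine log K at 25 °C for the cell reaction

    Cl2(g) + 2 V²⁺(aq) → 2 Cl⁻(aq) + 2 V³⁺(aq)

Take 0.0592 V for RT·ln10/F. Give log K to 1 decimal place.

The Cl₂/Cl⁻ couple is reduced (cathode); E°cell = +1.36 − (−0.26) = +1.62 V with n = 2.
At equilibrium E = 0, so log K = nE°cell / 0.0592 = (2)(+1.62) / 0.0592 = 54.7.

log K = 54.7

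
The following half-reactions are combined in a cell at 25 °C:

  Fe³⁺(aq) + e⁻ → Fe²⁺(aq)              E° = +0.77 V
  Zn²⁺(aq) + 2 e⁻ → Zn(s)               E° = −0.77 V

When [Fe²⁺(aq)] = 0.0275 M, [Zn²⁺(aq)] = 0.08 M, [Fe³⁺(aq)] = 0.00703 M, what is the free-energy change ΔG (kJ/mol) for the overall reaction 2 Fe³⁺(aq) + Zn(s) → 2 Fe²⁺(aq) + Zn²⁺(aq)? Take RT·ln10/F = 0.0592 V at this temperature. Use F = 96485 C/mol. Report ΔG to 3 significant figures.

With Fe³⁺/Fe²⁺ reduced at the cathode, E°cell = +0.77 − (−0.77) = +1.54 V and n = 2.
Here Q = ([Fe²⁺(aq)]^2·[Zn²⁺(aq)]) / [Fe³⁺(aq)]^2 = 1.22 (log Q = 0.088), giving E = +1.54 − (0.0592/2)·(0.088) = +1.5374 V.
Finally ΔG = −nFE = −(2)(96485 C/mol)(+1.5374 V) = −297 kJ/mol.

−297 kJ/mol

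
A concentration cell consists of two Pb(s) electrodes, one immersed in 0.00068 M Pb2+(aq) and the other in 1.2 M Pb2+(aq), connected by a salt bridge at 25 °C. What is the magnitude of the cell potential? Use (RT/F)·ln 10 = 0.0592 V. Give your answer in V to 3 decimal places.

For a concentration cell E°cell = 0, since both electrodes use the same couple.
The compartment with the higher Pb2+(aq) concentration (1.2 M) acts as the cathode; ions are reduced there and produced at the dilute (0.00068 M) anode.
With n = 2, Ecell = −(0.0592/2)·log([dilute]/[conc]) = −(0.0592/2)·log(0.00068/1.2) = +0.096 V.

0.096 V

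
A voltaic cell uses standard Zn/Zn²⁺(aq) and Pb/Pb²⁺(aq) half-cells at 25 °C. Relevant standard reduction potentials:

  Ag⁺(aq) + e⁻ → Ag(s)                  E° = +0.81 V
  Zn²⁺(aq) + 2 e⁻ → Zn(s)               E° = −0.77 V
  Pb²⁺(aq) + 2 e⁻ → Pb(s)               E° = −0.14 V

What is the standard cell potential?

+0.63 V

The Pb²⁺/Pb couple has the higher E°, so Pb ion is reduced (cathode) and Zn is oxidized (anode).
E°cell = E°(cathode) − E°(anode) = −0.14 − (−0.77) = +0.63 V.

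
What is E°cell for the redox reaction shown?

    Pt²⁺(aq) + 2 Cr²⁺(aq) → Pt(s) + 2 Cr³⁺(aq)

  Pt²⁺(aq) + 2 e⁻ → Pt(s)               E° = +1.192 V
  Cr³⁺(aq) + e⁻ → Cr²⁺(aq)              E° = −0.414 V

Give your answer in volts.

Pt²⁺(aq) gains electrons, so the Pt²⁺/Pt couple is the cathode; the Cr³⁺/Cr²⁺ couple is the anode.
E°cell = E°(cathode) − E°(anode) = +1.192 − (−0.414) = +1.606 V.

+1.606 V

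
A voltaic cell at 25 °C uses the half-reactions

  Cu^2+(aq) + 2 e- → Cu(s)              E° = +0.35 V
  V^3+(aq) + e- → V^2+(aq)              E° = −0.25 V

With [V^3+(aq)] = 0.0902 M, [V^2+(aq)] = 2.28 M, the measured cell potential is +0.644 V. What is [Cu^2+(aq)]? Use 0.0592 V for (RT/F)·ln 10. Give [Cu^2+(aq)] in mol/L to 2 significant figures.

0.048 M

The Cu²⁺/Cu couple has the larger reduction potential, so it is the cathode: E°cell = +0.35 − (−0.25) = +0.60 V and n = 2.
From the Nernst equation, log Q = n(E° − E)/0.0592 = 2·(+0.60 − (+0.644))/0.0592 = −1.486.
The balanced reaction is Cu^2+(aq) + 2 V^2+(aq) → Cu(s) + 2 V^3+(aq), so Q = [V^3+(aq)]^2 / ([Cu^2+(aq)]·[V^2+(aq)]^2).
Substituting the known concentrations and solving, log [Cu^2+(aq)] = −1.319 and [Cu^2+(aq)] = 0.048 M.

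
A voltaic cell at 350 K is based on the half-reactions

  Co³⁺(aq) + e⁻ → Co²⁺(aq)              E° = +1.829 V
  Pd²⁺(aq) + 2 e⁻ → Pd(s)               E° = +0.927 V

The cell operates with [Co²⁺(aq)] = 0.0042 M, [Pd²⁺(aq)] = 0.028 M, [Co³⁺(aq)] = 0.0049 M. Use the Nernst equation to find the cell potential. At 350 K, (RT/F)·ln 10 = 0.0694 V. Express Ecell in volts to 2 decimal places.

+0.96 V

Since E°(Co³⁺/Co²⁺) > E°(Pd²⁺/Pd), Co³⁺/Co²⁺ serves as the cathode.
E°cell = +1.829 − (+0.927) = +0.902 V, with n = 2 electrons transferred.
The balanced reaction is 2 Co³⁺(aq) + Pd(s) → 2 Co²⁺(aq) + Pd²⁺(aq), so Q = ([Co²⁺(aq)]^2·[Pd²⁺(aq)]) / [Co³⁺(aq)]^2 = 0.0206 and log Q = −1.687.
E = E° − (0.0694/n)·log Q = +0.902 − (0.0694/2)(−1.687) = +0.96 V.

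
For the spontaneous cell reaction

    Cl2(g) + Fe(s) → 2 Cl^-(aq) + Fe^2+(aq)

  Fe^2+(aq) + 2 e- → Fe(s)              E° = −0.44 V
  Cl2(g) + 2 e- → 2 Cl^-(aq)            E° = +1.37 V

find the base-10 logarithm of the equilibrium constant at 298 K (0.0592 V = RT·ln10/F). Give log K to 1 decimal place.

log K = 61.1

The Cl₂/Cl⁻ couple is reduced (cathode); E°cell = +1.37 − (−0.44) = +1.81 V with n = 2.
At equilibrium E = 0, so log K = nE°cell / 0.0592 = (2)(+1.81) / 0.0592 = 61.1.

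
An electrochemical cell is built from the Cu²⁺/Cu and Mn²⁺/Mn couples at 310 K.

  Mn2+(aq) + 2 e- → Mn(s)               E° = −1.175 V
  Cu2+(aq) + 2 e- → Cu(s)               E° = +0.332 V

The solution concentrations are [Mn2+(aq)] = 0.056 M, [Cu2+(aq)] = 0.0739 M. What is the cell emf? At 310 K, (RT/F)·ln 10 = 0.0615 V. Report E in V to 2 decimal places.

Cu²⁺/Cu is reduced (cathode, E° = +0.332 V) and Mn²⁺/Mn is oxidized (anode).
The standard potential is +0.332 − (−1.175) = +1.507 V and the balanced reaction transfers n = 2 electrons.
The balanced reaction is Cu2+(aq) + Mn(s) → Cu(s) + Mn2+(aq), so Q = [Mn2+(aq)] / [Cu2+(aq)] = 0.758 and log Q = −0.120.
E = E° − (0.0615/n)·log Q = +1.507 − (0.0615/2)(−0.120) = +1.51 V.

+1.51 V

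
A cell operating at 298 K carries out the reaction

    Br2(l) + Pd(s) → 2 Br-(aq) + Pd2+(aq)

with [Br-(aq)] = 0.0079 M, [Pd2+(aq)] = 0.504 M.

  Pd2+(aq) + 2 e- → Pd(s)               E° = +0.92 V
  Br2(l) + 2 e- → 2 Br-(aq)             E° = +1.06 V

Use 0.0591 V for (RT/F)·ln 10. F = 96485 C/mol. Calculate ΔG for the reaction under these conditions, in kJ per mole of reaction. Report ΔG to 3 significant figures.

−52.7 kJ/mol

The standard cell potential is +1.06 − (+0.92) = +0.14 V, with n = 2 electrons in the balanced equation.
The reaction quotient is [Br-(aq)]^2·[Pd2+(aq)] = 3.15×10^−5; by Nernst, E = +0.14 − (0.0591/2)(−4.502) = +0.2730 V.
Then ΔG = −nFE = −2 × 96485 × +0.2730 J/mol = −52.7 kJ/mol.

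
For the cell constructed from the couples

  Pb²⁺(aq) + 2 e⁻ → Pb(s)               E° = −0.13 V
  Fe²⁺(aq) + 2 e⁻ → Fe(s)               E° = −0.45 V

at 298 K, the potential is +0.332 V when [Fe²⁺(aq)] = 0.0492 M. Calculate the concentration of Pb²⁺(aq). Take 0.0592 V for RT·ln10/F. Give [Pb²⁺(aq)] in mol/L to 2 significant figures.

Pb²⁺/Pb is the cathode (higher E°); E°cell = −0.13 − (−0.45) = +0.32 V with n = 2.
Since E = E° − (0.0592/n)·log Q, log Q = n(E° − E)/0.0592 = −0.405.
The balanced reaction is Pb²⁺(aq) + Fe(s) → Pb(s) + Fe²⁺(aq), so Q = [Fe²⁺(aq)] / [Pb²⁺(aq)].
Isolating [Pb²⁺(aq)] in Q = 10^{−0.405} yields log [Pb²⁺(aq)] = −0.903, i.e. 0.13 M.

0.13 M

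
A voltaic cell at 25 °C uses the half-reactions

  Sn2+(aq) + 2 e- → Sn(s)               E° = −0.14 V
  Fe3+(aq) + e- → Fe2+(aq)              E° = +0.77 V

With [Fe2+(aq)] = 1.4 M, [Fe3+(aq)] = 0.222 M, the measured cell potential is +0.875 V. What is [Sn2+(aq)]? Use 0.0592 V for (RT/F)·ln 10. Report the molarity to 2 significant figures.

The Fe³⁺/Fe²⁺ couple has the larger reduction potential, so it is the cathode: E°cell = +0.77 − (−0.14) = +0.91 V and n = 2.
Rearranging E = E° − (0.0592/n)·log Q gives log Q = 2(+0.91 − (+0.875))/0.0592 = 1.182.
For 2 Fe3+(aq) + Sn(s) → 2 Fe2+(aq) + Sn2+(aq), the reaction quotient is Q = ([Fe2+(aq)]^2·[Sn2+(aq)]) / [Fe3+(aq)]^2.
Solving for the unknown gives log [Sn2+(aq)] = −0.418, so [Sn2+(aq)] ≈ 0.38 M.

0.38 M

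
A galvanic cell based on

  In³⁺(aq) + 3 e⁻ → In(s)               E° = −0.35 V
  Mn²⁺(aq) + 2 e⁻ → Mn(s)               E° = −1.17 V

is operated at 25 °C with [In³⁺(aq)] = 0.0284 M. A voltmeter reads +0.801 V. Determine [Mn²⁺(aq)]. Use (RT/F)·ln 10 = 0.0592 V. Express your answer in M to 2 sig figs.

0.41 M

The In³⁺/In couple has the larger reduction potential, so it is the cathode: E°cell = −0.35 − (−1.17) = +0.82 V and n = 6.
From the Nernst equation, log Q = n(E° − E)/0.0592 = 6·(+0.82 − (+0.801))/0.0592 = 1.926.
The balanced reaction is 2 In³⁺(aq) + 3 Mn(s) → 2 In(s) + 3 Mn²⁺(aq), so Q = [Mn²⁺(aq)]^3 / [In³⁺(aq)]^2.
Solving for the unknown gives log [Mn²⁺(aq)] = −0.389, so [Mn²⁺(aq)] ≈ 0.41 M.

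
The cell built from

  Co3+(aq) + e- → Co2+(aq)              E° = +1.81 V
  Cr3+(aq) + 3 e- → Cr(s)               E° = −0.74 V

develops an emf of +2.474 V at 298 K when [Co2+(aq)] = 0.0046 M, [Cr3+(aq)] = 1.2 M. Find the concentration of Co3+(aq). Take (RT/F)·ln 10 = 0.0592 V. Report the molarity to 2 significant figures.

The Co³⁺/Co²⁺ couple has the larger reduction potential, so it is the cathode: E°cell = +1.81 − (−0.74) = +2.55 V and n = 3.
Since E = E° − (0.0592/n)·log Q, log Q = n(E° − E)/0.0592 = 3.851.
For 3 Co3+(aq) + Cr(s) → 3 Co2+(aq) + Cr3+(aq), the reaction quotient is Q = ([Co2+(aq)]^3·[Cr3+(aq)]) / [Co3+(aq)]^3.
Isolating [Co3+(aq)] in Q = 10^{3.851} yields log [Co3+(aq)] = −3.595, i.e. 0.00025 M.

0.00025 M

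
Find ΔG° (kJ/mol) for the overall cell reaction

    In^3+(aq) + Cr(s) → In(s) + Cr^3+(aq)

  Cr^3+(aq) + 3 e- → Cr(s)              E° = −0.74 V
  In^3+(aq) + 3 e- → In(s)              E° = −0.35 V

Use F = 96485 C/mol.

In the reaction as written In^3+(aq) is reduced, so the In³⁺/In couple is the cathode and Cr³⁺/Cr is the anode.
E°cell = −0.35 − (−0.74) = +0.39 V; balancing electrons gives n = 3.
ΔG° = −nFE°cell = −(3)(96485)(+0.39) J/mol = −113 kJ/mol.

−113 kJ/mol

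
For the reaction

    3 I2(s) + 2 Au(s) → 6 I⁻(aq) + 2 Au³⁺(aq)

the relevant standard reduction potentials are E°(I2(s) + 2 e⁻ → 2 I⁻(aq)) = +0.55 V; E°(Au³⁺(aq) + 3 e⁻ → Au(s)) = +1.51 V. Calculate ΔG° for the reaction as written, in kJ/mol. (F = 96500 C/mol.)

+556 kJ/mol

In the reaction as written I2(s) is reduced, so the I₂/I⁻ couple is the cathode and Au³⁺/Au is the anode.
E°cell = +0.55 − (+1.51) = −0.96 V; balancing electrons gives n = 6.
ΔG° = −nFE°cell = −(6)(96500)(−0.96) J/mol = +556 kJ/mol.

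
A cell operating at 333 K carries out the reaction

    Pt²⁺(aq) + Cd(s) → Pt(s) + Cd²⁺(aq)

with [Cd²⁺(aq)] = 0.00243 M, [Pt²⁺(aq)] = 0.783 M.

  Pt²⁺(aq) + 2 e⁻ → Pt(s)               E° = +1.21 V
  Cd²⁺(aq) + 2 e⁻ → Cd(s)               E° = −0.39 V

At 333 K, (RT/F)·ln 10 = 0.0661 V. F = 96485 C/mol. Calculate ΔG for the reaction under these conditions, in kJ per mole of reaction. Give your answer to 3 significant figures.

The standard cell potential is +1.21 − (−0.39) = +1.60 V, with n = 2 electrons in the balanced equation.
The reaction quotient is [Cd²⁺(aq)] / [Pt²⁺(aq)] = 0.0031; by Nernst, E = +1.60 − (0.0661/2)(−2.508) = +1.6829 V.
ΔG = −nFE = −(2)(96485)(+1.6829) J/mol = −325 kJ/mol.

−325 kJ/mol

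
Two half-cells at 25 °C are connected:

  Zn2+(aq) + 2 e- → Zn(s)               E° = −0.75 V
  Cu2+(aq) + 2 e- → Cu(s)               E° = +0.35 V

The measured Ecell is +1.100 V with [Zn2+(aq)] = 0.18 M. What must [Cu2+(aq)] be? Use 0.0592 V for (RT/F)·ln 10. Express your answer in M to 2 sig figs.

The Cu²⁺/Cu couple has the larger reduction potential, so it is the cathode: E°cell = +0.35 − (−0.75) = +1.10 V and n = 2.
From the Nernst equation, log Q = n(E° − E)/0.0592 = 2·(+1.10 − (+1.100))/0.0592 = 0.000.
The balanced reaction is Cu2+(aq) + Zn(s) → Cu(s) + Zn2+(aq), so Q = [Zn2+(aq)] / [Cu2+(aq)].
Substituting the known concentrations and solving, log [Cu2+(aq)] = −0.745 and [Cu2+(aq)] = 0.18 M.

0.18 M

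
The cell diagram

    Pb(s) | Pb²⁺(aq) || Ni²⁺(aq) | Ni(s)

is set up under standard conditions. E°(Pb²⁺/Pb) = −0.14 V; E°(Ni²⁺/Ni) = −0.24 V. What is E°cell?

By convention the left-hand electrode in cell notation is the anode (oxidation) and the right-hand electrode is the cathode (reduction).
E°cell = E°(right) − E°(left) = −0.24 − (−0.14) = −0.10 V.
The negative sign shows that, as written, the cell would require an external voltage to drive the reaction.

−0.10 V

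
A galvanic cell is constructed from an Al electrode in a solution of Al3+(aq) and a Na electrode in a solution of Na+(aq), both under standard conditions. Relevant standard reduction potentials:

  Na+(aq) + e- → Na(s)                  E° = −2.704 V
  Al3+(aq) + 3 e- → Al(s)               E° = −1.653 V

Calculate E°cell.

+1.051 V

The Al³⁺/Al couple has the higher E°, so Al ion is reduced (cathode) and Na is oxidized (anode).
E°cell = E°(cathode) − E°(anode) = −1.653 − (−2.704) = +1.051 V.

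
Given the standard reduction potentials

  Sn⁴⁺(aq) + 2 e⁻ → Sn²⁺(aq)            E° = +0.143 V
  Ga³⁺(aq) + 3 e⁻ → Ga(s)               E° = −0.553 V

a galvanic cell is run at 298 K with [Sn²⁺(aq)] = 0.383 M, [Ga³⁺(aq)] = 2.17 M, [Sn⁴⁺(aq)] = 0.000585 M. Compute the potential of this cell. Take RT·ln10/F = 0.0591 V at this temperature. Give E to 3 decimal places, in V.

Sn⁴⁺/Sn²⁺ is reduced (cathode, E° = +0.143 V) and Ga³⁺/Ga is oxidized (anode).
E°cell = E°cat − E°an = +0.143 − (−0.553) = +0.696 V; n = 6.
For the overall reaction 3 Sn⁴⁺(aq) + 2 Ga(s) → 3 Sn²⁺(aq) + 2 Ga³⁺(aq), Q = ([Sn²⁺(aq)]^3·[Ga³⁺(aq)]^2) / [Sn⁴⁺(aq)]^3 = 1.32×10^9, giving log Q = 9.121.
E = E° − (0.0591/n)·log Q = +0.696 − (0.0591/6)(9.121) = +0.606 V.

+0.606 V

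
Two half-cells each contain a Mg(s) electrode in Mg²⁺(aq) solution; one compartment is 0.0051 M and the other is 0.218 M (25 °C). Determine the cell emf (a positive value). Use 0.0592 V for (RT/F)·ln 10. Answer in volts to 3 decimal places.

For a concentration cell E°cell = 0, since both electrodes use the same couple.
The compartment with the higher Mg²⁺(aq) concentration (0.218 M) acts as the cathode; ions are reduced there and produced at the dilute (0.0051 M) anode.
With n = 2, Ecell = −(0.0592/2)·log([dilute]/[conc]) = −(0.0592/2)·log(0.0051/0.218) = +0.048 V.

0.048 V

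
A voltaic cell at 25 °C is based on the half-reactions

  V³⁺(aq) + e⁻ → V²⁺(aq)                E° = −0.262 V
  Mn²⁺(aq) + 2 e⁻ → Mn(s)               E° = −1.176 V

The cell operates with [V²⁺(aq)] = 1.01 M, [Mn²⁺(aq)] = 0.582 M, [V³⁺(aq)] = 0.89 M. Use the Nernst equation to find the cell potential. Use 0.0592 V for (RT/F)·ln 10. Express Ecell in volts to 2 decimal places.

+0.92 V

The V³⁺/V²⁺ couple has the more positive E°, so it is the cathode; Mn²⁺/Mn is the anode.
E°cell = E°cat − E°an = −0.262 − (−1.176) = +0.914 V; n = 2.
The balanced reaction is 2 V³⁺(aq) + Mn(s) → 2 V²⁺(aq) + Mn²⁺(aq), so Q = ([V²⁺(aq)]^2·[Mn²⁺(aq)]) / [V³⁺(aq)]^2 = 0.75 and log Q = −0.125.
E = E° − (0.0592/n)·log Q = +0.914 − (0.0592/2)(−0.125) = +0.92 V.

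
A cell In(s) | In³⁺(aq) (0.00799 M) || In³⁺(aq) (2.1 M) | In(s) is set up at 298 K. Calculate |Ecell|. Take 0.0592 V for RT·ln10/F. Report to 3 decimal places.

For a concentration cell E°cell = 0, since both electrodes use the same couple.
The compartment with the higher In³⁺(aq) concentration (2.1 M) acts as the cathode; ions are reduced there and produced at the dilute (0.00799 M) anode.
With n = 3, Ecell = −(0.0592/3)·log([dilute]/[conc]) = −(0.0592/3)·log(0.00799/2.1) = +0.048 V.

0.048 V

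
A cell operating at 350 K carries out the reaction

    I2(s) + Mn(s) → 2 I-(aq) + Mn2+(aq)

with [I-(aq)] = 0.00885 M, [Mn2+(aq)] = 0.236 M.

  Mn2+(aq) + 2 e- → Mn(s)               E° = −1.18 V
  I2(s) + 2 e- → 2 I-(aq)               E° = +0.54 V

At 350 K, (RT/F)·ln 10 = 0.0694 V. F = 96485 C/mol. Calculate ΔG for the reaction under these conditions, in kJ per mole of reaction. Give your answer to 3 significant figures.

E°cell = +0.54 − (−1.18) = +1.72 V; the balanced reaction transfers n = 2 electrons.
The reaction quotient is [I-(aq)]^2·[Mn2+(aq)] = 1.85×10^−5; by Nernst, E = +1.72 − (0.0694/2)(−4.733) = +1.8842 V.
Then ΔG = −nFE = −2 × 96485 × +1.8842 J/mol = −364 kJ/mol.

−364 kJ/mol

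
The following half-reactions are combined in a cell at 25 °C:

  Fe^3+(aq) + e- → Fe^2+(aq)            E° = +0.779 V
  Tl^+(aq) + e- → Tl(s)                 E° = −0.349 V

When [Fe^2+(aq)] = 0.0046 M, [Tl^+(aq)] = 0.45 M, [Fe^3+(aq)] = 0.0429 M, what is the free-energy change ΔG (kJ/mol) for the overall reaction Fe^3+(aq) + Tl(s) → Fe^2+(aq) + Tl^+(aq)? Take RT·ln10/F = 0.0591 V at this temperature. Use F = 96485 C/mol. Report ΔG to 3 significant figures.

−116 kJ/mol

The standard cell potential is +0.779 − (−0.349) = +1.128 V, with n = 1 electron in the balanced equation.
The reaction quotient is ([Fe^2+(aq)]·[Tl^+(aq)]) / [Fe^3+(aq)] = 0.0483; by Nernst, E = +1.128 − (0.0591/1)(−1.316) = +1.2058 V.
Then ΔG = −nFE = −1 × 96485 × +1.2058 J/mol = −116 kJ/mol.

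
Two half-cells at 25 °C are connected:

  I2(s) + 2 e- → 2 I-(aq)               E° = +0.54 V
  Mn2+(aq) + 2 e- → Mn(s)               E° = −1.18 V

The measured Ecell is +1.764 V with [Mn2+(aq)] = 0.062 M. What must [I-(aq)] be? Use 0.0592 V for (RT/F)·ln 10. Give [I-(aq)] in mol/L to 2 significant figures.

0.73 M

With I₂/I⁻ at the cathode and Mn²⁺/Mn at the anode, E°cell = +0.54 − (−1.18) = +1.72 V (n = 2).
Since E = E° − (0.0592/n)·log Q, log Q = n(E° − E)/0.0592 = −1.486.
The balanced reaction is I2(s) + Mn(s) → 2 I-(aq) + Mn2+(aq), so Q = [I-(aq)]^2·[Mn2+(aq)].
Isolating [I-(aq)] in Q = 10^{−1.486} yields log [I-(aq)] = −0.139, i.e. 0.73 M.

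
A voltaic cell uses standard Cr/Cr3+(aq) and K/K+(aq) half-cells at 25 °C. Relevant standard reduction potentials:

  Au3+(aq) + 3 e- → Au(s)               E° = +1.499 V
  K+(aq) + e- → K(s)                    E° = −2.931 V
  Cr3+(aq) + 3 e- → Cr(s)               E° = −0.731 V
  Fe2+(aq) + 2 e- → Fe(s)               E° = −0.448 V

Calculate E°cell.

+2.200 V

Of the two couples in this cell, the one with the more positive reduction potential is reduced at the cathode: here that is Cr³⁺/Cr (−0.731 V); K⁺/K (−2.931 V) is the anode.
E°cell = E°(cathode) − E°(anode) = −0.731 − (−2.931) = +2.200 V.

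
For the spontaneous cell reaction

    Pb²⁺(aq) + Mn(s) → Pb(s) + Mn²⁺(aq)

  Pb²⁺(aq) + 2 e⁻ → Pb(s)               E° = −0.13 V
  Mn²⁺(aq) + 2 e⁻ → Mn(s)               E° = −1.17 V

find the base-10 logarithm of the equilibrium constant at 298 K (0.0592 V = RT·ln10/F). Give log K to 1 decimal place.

The Pb²⁺/Pb couple is reduced (cathode); E°cell = −0.13 − (−1.17) = +1.04 V with n = 2.
At equilibrium E = 0, so log K = nE°cell / 0.0592 = (2)(+1.04) / 0.0592 = 35.1.

log K = 35.1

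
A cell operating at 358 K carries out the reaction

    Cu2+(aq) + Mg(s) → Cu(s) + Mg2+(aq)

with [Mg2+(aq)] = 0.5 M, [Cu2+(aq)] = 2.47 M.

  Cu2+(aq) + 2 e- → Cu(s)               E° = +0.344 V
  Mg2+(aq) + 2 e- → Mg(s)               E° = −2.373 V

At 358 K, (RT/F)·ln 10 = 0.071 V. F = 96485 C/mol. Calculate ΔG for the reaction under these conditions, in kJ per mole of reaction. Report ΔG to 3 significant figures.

With Cu²⁺/Cu reduced at the cathode, E°cell = +0.344 − (−2.373) = +2.717 V and n = 2.
The reaction quotient is [Mg2+(aq)] / [Cu2+(aq)] = 0.202; by Nernst, E = +2.717 − (0.071/2)(−0.694) = +2.7416 V.
Finally ΔG = −nFE = −(2)(96485 C/mol)(+2.7416 V) = −529 kJ/mol.

−529 kJ/mol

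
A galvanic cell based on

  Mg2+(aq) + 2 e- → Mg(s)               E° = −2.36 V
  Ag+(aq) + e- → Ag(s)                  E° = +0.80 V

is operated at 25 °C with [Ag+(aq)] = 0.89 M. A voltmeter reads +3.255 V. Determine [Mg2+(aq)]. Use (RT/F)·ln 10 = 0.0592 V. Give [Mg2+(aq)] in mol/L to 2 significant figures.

0.00049 M

Ag⁺/Ag is the cathode (higher E°); E°cell = +0.80 − (−2.36) = +3.16 V with n = 2.
From the Nernst equation, log Q = n(E° − E)/0.0592 = 2·(+3.16 − (+3.255))/0.0592 = −3.209.
The balanced reaction is 2 Ag+(aq) + Mg(s) → 2 Ag(s) + Mg2+(aq), so Q = [Mg2+(aq)] / [Ag+(aq)]^2.
Isolating [Mg2+(aq)] in Q = 10^{−3.209} yields log [Mg2+(aq)] = −3.310, i.e. 0.00049 M.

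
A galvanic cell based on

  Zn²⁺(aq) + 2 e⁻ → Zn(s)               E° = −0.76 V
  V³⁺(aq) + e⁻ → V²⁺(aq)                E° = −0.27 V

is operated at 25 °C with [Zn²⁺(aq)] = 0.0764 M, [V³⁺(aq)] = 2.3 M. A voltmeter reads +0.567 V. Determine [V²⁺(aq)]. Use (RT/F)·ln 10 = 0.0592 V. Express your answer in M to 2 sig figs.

With V³⁺/V²⁺ at the cathode and Zn²⁺/Zn at the anode, E°cell = −0.27 − (−0.76) = +0.49 V (n = 2).
Rearranging E = E° − (0.0592/n)·log Q gives log Q = 2(+0.49 − (+0.567))/0.0592 = −2.601.
For 2 V³⁺(aq) + Zn(s) → 2 V²⁺(aq) + Zn²⁺(aq), the reaction quotient is Q = ([V²⁺(aq)]^2·[Zn²⁺(aq)]) / [V³⁺(aq)]^2.
Isolating [V²⁺(aq)] in Q = 10^{−2.601} yields log [V²⁺(aq)] = −0.380, i.e. 0.42 M.

0.42 M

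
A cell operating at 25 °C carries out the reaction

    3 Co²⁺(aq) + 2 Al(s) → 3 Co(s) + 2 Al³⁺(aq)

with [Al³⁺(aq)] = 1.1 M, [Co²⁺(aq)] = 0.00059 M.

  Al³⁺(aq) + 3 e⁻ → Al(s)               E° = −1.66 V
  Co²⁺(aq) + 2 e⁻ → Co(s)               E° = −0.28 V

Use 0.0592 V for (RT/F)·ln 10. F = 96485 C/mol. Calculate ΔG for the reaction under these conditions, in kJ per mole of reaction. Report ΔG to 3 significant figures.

E°cell = −0.28 − (−1.66) = +1.38 V; the balanced reaction transfers n = 6 electrons.
Here Q = [Al³⁺(aq)]^2 / [Co²⁺(aq)]^3 = 5.89×10^9 (log Q = 9.770), giving E = +1.38 − (0.0592/6)·(9.770) = +1.2836 V.
Finally ΔG = −nFE = −(6)(96485 C/mol)(+1.2836 V) = −743 kJ/mol.

−743 kJ/mol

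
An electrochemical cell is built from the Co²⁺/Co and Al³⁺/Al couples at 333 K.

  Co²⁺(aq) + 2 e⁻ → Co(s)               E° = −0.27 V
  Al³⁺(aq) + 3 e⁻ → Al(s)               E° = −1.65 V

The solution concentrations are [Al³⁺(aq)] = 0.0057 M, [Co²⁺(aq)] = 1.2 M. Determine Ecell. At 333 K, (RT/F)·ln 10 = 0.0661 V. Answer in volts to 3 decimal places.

+1.432 V

Since E°(Co²⁺/Co) > E°(Al³⁺/Al), Co²⁺/Co serves as the cathode.
E°cell = E°cat − E°an = −0.27 − (−1.65) = +1.38 V; n = 6.
The balanced reaction is 3 Co²⁺(aq) + 2 Al(s) → 3 Co(s) + 2 Al³⁺(aq), so Q = [Al³⁺(aq)]^2 / [Co²⁺(aq)]^3 = 1.88×10^−5 and log Q = −4.726.
E = E° − (0.0661/n)·log Q = +1.38 − (0.0661/6)(−4.726) = +1.432 V.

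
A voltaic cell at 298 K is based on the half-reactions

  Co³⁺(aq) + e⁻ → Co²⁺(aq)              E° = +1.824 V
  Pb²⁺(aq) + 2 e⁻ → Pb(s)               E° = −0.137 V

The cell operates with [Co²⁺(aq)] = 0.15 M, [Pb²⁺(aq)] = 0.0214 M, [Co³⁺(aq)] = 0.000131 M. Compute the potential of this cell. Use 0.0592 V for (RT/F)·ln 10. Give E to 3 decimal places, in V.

+1.829 V

Co³⁺/Co²⁺ is reduced (cathode, E° = +1.824 V) and Pb²⁺/Pb is oxidized (anode).
E°cell = +1.824 − (−0.137) = +1.961 V, with n = 2 electrons transferred.
Balancing gives 2 Co³⁺(aq) + Pb(s) → 2 Co²⁺(aq) + Pb²⁺(aq); hence Q = ([Co²⁺(aq)]^2·[Pb²⁺(aq)]) / [Co³⁺(aq)]^2 = 2.81×10^4 (log Q = 4.448).
By the Nernst equation, E = +1.961 − (0.0592/2)·(4.448) = +1.829 V.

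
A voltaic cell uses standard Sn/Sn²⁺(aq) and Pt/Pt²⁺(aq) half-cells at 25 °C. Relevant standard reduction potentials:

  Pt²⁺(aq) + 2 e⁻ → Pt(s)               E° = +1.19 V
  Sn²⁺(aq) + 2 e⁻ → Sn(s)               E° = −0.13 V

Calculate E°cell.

+1.32 V

The Pt²⁺/Pt couple has the higher E°, so Pt ion is reduced (cathode) and Sn is oxidized (anode).
E°cell = E°(cathode) − E°(anode) = +1.19 − (−0.13) = +1.32 V.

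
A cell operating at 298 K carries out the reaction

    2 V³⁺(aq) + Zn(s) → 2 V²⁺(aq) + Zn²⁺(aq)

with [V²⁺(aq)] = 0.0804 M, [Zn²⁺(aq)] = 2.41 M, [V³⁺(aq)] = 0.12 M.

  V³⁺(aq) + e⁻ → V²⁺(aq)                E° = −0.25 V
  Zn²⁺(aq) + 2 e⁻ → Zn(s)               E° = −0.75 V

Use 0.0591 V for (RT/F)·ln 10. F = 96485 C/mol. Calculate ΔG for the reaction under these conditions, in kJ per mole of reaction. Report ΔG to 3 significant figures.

−96.3 kJ/mol

The standard cell potential is −0.25 − (−0.75) = +0.50 V, with n = 2 electrons in the balanced equation.
Here Q = ([V²⁺(aq)]^2·[Zn²⁺(aq)]) / [V³⁺(aq)]^2 = 1.08 (log Q = 0.034), giving E = +0.50 − (0.0591/2)·(0.034) = +0.4990 V.
ΔG = −nFE = −(2)(96485)(+0.4990) J/mol = −96.3 kJ/mol.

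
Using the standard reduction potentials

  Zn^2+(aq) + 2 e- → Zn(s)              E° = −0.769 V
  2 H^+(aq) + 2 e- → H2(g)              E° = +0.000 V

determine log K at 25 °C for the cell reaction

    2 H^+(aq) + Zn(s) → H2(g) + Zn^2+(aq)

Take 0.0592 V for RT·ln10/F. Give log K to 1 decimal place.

The 2H⁺/H₂ couple is reduced (cathode); E°cell = +0.000 − (−0.769) = +0.769 V with n = 2.
At equilibrium E = 0, so log K = nE°cell / 0.0592 = (2)(+0.769) / 0.0592 = 26.0.

log K = 26.0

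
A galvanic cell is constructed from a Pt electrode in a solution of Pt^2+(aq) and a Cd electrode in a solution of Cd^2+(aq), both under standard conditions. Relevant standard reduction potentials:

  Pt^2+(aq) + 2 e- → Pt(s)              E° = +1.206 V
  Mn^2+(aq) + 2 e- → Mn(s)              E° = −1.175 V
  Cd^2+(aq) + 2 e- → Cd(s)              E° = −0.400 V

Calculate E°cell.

Of the two couples in this cell, the one with the more positive reduction potential is reduced at the cathode: here that is Pt²⁺/Pt (+1.206 V); Cd²⁺/Cd (−0.400 V) is the anode.
E°cell = E°(cathode) − E°(anode) = +1.206 − (−0.400) = +1.606 V.

+1.606 V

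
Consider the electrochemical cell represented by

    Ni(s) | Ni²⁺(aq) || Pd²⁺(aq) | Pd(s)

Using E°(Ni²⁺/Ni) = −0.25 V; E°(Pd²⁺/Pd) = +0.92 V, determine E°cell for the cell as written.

+1.17 V

By convention the left-hand electrode in cell notation is the anode (oxidation) and the right-hand electrode is the cathode (reduction).
E°cell = E°(right) − E°(left) = +0.92 − (−0.25) = +1.17 V.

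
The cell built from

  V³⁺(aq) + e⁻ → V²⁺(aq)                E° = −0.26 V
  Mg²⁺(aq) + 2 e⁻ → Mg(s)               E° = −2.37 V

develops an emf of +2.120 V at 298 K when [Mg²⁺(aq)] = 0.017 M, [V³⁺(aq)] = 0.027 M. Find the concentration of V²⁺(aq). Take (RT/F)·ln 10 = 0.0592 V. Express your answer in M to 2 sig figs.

The V³⁺/V²⁺ couple has the larger reduction potential, so it is the cathode: E°cell = −0.26 − (−2.37) = +2.11 V and n = 2.
From the Nernst equation, log Q = n(E° − E)/0.0592 = 2·(+2.11 − (+2.120))/0.0592 = −0.338.
The balanced reaction is 2 V³⁺(aq) + Mg(s) → 2 V²⁺(aq) + Mg²⁺(aq), so Q = ([V²⁺(aq)]^2·[Mg²⁺(aq)]) / [V³⁺(aq)]^2.
Substituting the known concentrations and solving, log [V²⁺(aq)] = −0.853 and [V²⁺(aq)] = 0.14 M.

0.14 M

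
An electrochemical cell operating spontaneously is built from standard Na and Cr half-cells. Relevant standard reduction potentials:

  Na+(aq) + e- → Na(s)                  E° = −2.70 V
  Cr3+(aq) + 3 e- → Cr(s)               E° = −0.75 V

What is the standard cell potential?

The Cr³⁺/Cr couple has the higher E°, so Cr ion is reduced (cathode) and Na is oxidized (anode).
E°cell = E°(cathode) − E°(anode) = −0.75 − (−2.70) = +1.95 V.

+1.95 V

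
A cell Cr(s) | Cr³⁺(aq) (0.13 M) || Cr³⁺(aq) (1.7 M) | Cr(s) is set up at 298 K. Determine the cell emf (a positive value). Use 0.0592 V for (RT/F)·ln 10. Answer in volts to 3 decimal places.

For a concentration cell E°cell = 0, since both electrodes use the same couple.
The compartment with the higher Cr³⁺(aq) concentration (1.7 M) acts as the cathode; ions are reduced there and produced at the dilute (0.13 M) anode.
With n = 3, Ecell = −(0.0592/3)·log([dilute]/[conc]) = −(0.0592/3)·log(0.13/1.7) = +0.022 V.

0.022 V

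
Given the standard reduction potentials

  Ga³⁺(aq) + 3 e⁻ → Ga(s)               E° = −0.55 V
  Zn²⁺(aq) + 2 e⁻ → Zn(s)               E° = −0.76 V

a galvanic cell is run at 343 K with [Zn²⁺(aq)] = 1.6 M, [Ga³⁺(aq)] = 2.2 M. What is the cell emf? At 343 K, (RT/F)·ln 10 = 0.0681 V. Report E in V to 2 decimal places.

The Ga³⁺/Ga couple has the more positive E°, so it is the cathode; Zn²⁺/Zn is the anode.
E°cell = E°cat − E°an = −0.55 − (−0.76) = +0.21 V; n = 6.
The balanced reaction is 2 Ga³⁺(aq) + 3 Zn(s) → 2 Ga(s) + 3 Zn²⁺(aq), so Q = [Zn²⁺(aq)]^3 / [Ga³⁺(aq)]^2 = 0.846 and log Q = −0.072.
By the Nernst equation, E = +0.21 − (0.0681/6)·(−0.072) = +0.21 V.

+0.21 V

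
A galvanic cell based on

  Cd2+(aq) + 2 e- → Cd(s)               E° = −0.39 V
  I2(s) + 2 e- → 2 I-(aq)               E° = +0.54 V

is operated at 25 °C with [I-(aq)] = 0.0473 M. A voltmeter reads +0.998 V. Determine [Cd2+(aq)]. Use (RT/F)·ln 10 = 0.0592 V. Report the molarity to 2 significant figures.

2.3 M

With I₂/I⁻ at the cathode and Cd²⁺/Cd at the anode, E°cell = +0.54 − (−0.39) = +0.93 V (n = 2).
Since E = E° − (0.0592/n)·log Q, log Q = n(E° − E)/0.0592 = −2.297.
For I2(s) + Cd(s) → 2 I-(aq) + Cd2+(aq), the reaction quotient is Q = [I-(aq)]^2·[Cd2+(aq)].
Isolating [Cd2+(aq)] in Q = 10^{−2.297} yields log [Cd2+(aq)] = 0.353, i.e. 2.3 M.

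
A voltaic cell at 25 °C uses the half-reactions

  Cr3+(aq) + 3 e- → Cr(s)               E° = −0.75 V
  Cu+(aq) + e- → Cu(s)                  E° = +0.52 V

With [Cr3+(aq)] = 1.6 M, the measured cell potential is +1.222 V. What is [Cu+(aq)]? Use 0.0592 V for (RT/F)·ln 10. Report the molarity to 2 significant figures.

0.18 M

With Cu⁺/Cu at the cathode and Cr³⁺/Cr at the anode, E°cell = +0.52 − (−0.75) = +1.27 V (n = 3).
Since E = E° − (0.0592/n)·log Q, log Q = n(E° − E)/0.0592 = 2.432.
For 3 Cu+(aq) + Cr(s) → 3 Cu(s) + Cr3+(aq), the reaction quotient is Q = [Cr3+(aq)] / [Cu+(aq)]^3.
Substituting the known concentrations and solving, log [Cu+(aq)] = −0.743 and [Cu+(aq)] = 0.18 M.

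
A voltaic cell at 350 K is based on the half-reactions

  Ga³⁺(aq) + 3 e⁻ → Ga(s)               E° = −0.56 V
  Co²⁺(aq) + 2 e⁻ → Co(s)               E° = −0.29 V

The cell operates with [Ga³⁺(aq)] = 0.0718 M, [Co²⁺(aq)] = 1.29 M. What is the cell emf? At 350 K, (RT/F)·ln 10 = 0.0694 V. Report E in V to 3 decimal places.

+0.300 V

The Co²⁺/Co couple has the more positive E°, so it is the cathode; Ga³⁺/Ga is the anode.
The standard potential is −0.29 − (−0.56) = +0.27 V and the balanced reaction transfers n = 6 electrons.
For the overall reaction 3 Co²⁺(aq) + 2 Ga(s) → 3 Co(s) + 2 Ga³⁺(aq), Q = [Ga³⁺(aq)]^2 / [Co²⁺(aq)]^3 = 0.0024, giving log Q = −2.620.
E = E° − (0.0694/n)·log Q = +0.27 − (0.0694/6)(−2.620) = +0.300 V.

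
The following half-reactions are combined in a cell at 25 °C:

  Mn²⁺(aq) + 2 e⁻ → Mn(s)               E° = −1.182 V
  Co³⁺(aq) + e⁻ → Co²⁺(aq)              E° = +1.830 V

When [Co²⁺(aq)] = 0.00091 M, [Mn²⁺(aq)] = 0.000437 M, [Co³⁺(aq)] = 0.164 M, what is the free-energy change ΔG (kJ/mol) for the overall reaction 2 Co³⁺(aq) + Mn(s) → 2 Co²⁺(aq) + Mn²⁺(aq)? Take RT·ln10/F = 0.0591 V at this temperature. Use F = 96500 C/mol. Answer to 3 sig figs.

−626 kJ/mol

With Co³⁺/Co²⁺ reduced at the cathode, E°cell = +1.830 − (−1.182) = +3.012 V and n = 2.
The reaction quotient is ([Co²⁺(aq)]^2·[Mn²⁺(aq)]) / [Co³⁺(aq)]^2 = 1.35×10^−8; by Nernst, E = +3.012 − (0.0591/2)(−7.871) = +3.2446 V.
Then ΔG = −nFE = −2 × 96500 × +3.2446 J/mol = −626 kJ/mol.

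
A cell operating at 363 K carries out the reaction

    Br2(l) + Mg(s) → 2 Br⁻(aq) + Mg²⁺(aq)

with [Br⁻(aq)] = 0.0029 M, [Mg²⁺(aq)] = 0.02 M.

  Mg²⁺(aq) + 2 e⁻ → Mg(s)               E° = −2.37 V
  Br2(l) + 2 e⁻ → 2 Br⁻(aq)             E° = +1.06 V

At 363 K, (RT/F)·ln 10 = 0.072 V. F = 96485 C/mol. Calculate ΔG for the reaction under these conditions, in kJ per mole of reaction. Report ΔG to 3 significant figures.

−709 kJ/mol

The standard cell potential is +1.06 − (−2.37) = +3.43 V, with n = 2 electrons in the balanced equation.
The reaction quotient is [Br⁻(aq)]^2·[Mg²⁺(aq)] = 1.68×10^−7; by Nernst, E = +3.43 − (0.072/2)(−6.774) = +3.6739 V.
Then ΔG = −nFE = −2 × 96485 × +3.6739 J/mol = −709 kJ/mol.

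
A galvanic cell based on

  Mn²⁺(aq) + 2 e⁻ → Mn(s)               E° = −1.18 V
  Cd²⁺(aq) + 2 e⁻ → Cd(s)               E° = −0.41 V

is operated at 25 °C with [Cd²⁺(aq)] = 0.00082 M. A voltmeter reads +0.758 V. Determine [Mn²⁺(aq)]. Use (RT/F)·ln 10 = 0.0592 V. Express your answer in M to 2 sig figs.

The Cd²⁺/Cd couple has the larger reduction potential, so it is the cathode: E°cell = −0.41 − (−1.18) = +0.77 V and n = 2.
Rearranging E = E° − (0.0592/n)·log Q gives log Q = 2(+0.77 − (+0.758))/0.0592 = 0.405.
The balanced reaction is Cd²⁺(aq) + Mn(s) → Cd(s) + Mn²⁺(aq), so Q = [Mn²⁺(aq)] / [Cd²⁺(aq)].
Isolating [Mn²⁺(aq)] in Q = 10^{0.405} yields log [Mn²⁺(aq)] = −2.681, i.e. 0.0021 M.

0.0021 M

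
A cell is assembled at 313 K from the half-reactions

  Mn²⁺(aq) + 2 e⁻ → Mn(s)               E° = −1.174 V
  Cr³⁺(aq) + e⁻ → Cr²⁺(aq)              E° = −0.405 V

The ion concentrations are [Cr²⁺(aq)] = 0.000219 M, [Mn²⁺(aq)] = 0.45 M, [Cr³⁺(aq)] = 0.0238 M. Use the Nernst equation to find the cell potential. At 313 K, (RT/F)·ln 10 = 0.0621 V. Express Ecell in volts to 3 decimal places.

+0.906 V

Cr³⁺/Cr²⁺ is reduced (cathode, E° = −0.405 V) and Mn²⁺/Mn is oxidized (anode).
The standard potential is −0.405 − (−1.174) = +0.769 V and the balanced reaction transfers n = 2 electrons.
The balanced reaction is 2 Cr³⁺(aq) + Mn(s) → 2 Cr²⁺(aq) + Mn²⁺(aq), so Q = ([Cr²⁺(aq)]^2·[Mn²⁺(aq)]) / [Cr³⁺(aq)]^2 = 3.81×10^−5 and log Q = −4.419.
By the Nernst equation, E = +0.769 − (0.0621/2)·(−4.419) = +0.906 V.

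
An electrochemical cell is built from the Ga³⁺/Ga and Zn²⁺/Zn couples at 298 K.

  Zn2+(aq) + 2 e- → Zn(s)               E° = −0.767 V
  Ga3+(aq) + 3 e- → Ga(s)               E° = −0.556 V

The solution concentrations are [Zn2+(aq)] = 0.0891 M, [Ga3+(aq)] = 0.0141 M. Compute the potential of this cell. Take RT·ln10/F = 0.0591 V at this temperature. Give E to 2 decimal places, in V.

+0.21 V

Ga³⁺/Ga is reduced (cathode, E° = −0.556 V) and Zn²⁺/Zn is oxidized (anode).
E°cell = E°cat − E°an = −0.556 − (−0.767) = +0.211 V; n = 6.
Balancing gives 2 Ga3+(aq) + 3 Zn(s) → 2 Ga(s) + 3 Zn2+(aq); hence Q = [Zn2+(aq)]^3 / [Ga3+(aq)]^2 = 3.56 (log Q = 0.551).
E = E° − (0.0591/n)·log Q = +0.211 − (0.0591/6)(0.551) = +0.21 V.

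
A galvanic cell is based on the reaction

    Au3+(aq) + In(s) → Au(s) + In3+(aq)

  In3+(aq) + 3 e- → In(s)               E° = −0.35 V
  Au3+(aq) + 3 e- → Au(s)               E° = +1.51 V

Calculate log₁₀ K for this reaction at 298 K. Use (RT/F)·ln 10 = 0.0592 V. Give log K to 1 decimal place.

log K = 94.3

The Au³⁺/Au couple is reduced (cathode); E°cell = +1.51 − (−0.35) = +1.86 V with n = 3.
At equilibrium E = 0, so log K = nE°cell / 0.0592 = (3)(+1.86) / 0.0592 = 94.3.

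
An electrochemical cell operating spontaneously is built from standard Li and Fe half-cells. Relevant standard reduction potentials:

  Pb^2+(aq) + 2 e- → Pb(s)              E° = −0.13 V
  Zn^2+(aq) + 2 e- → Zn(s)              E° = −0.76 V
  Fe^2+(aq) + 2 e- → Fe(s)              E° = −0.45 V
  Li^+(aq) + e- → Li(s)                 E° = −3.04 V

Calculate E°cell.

+2.59 V

The Fe²⁺/Fe couple has the higher E°, so Fe ion is reduced (cathode) and Li is oxidized (anode).
E°cell = E°(cathode) − E°(anode) = −0.45 − (−3.04) = +2.59 V.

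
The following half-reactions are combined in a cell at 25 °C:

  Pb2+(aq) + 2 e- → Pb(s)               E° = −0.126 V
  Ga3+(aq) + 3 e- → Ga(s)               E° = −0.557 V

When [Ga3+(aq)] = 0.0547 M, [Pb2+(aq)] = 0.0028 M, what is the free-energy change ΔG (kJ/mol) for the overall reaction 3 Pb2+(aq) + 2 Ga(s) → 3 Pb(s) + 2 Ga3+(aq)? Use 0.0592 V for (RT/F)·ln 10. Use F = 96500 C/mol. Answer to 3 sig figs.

E°cell = −0.126 − (−0.557) = +0.431 V; the balanced reaction transfers n = 6 electrons.
Q = [Ga3+(aq)]^2 / [Pb2+(aq)]^3 = 1.36×10^5, so log Q = 5.135 and E = +0.431 − (0.0592/6)(5.135) = +0.3803 V.
Then ΔG = −nFE = −6 × 96500 × +0.3803 J/mol = −220 kJ/mol.

−220 kJ/mol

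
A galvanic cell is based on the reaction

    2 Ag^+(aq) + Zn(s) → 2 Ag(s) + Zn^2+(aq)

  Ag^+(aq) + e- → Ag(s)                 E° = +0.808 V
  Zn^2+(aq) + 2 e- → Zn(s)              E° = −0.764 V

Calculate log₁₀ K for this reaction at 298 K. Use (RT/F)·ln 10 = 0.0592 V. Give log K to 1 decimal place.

The Ag⁺/Ag couple is reduced (cathode); E°cell = +0.808 − (−0.764) = +1.572 V with n = 2.
At equilibrium E = 0, so log K = nE°cell / 0.0592 = (2)(+1.572) / 0.0592 = 53.1.

log K = 53.1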